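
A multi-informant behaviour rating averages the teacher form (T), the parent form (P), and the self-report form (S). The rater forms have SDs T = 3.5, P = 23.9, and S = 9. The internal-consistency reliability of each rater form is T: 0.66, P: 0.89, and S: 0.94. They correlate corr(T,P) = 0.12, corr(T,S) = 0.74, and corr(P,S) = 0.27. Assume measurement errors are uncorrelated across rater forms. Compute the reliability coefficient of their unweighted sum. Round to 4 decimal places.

Var(T+P+S) = 3.5² + 23.9² + 9² + 2·[3.5·23.9·0.12 + 3.5·9·0.74 + 23.9·9·0.27] = 664.46 + 182.85 = 847.31.
Under uncorrelated errors the observed covariances equal the true-score covariances, so only the own-variance terms attenuate.
True-score variance = [3.5²·0.66 + 23.9²·0.89 + 9²·0.94] + 182.85 = 592.602 + 182.85 = 775.452.
Reliability = 775.452 / 847.31 = 0.9152.

0.9152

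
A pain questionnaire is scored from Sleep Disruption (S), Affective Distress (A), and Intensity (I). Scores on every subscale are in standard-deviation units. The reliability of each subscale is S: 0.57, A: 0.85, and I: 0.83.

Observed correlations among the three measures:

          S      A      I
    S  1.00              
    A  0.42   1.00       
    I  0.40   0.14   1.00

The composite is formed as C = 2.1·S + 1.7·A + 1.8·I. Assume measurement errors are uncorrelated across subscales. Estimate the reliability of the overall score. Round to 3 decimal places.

Var(C) = 2.1² + 1.7² + 1.8² + 2·[3.57·0.42 + 3.78·0.40 + 3.06·0.14] = 10.54 + 6.8796 = 17.4196.
Because errors are independent across components, Cov(Tᵢ,Tⱼ) = Cov(Xᵢ,Xⱼ); the off-diagonal part of the true-score variance is the same as above.
True-score variance = [2.1²·0.57 + 1.7²·0.85 + 1.8²·0.83] + 6.8796 = 7.6594 + 6.8796 = 14.539.
Reliability = 14.539 / 17.4196 = 0.835.

0.835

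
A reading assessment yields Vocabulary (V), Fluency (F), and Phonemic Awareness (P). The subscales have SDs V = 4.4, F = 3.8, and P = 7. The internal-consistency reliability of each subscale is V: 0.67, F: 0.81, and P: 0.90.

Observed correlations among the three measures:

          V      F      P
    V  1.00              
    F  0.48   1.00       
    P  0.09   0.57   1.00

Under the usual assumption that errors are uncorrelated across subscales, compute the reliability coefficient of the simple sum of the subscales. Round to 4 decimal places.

0.8958

Var(V+F+P) = 4.4² + 3.8² + 7² + 2·[4.4·3.8·0.48 + 4.4·7·0.09 + 3.8·7·0.57] = 82.8 + 51.9192 = 134.719.
Under uncorrelated errors the observed covariances equal the true-score covariances, so only the own-variance terms attenuate.
True-score variance = [4.4²·0.67 + 3.8²·0.81 + 7²·0.90] + 51.9192 = 68.7676 + 51.9192 = 120.687.
Reliability = 120.687 / 134.719 = 0.8958.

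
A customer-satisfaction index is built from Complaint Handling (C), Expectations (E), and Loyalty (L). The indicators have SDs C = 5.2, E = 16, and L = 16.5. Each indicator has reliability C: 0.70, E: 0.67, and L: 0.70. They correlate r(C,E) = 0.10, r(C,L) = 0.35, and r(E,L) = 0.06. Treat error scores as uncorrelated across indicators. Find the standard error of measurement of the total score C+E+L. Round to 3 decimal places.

13.201

Var(total) = 555.29 + 108.38 = 663.67.
True-score variance = 381.023 + 108.38 = 489.403, so reliability = 0.7374.
Error variance = 663.67 − 489.403 = 174.267; SEM = √174.267 = 13.201.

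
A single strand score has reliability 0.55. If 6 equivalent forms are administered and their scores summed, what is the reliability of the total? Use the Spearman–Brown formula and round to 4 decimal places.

0.8800

ρ_k = kρ / (1 + (k−1)ρ) = 6·0.55 / (1 + 5·0.55) = 3.300 / 3.750 = 0.8800.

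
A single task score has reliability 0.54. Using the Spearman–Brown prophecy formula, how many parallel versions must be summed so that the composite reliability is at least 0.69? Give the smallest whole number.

k ≥ ρ*(1−ρ₁)/(ρ₁(1−ρ*)) = 0.69·0.46 / (0.54·0.31) = 1.896.
Smallest integer k = 2.

2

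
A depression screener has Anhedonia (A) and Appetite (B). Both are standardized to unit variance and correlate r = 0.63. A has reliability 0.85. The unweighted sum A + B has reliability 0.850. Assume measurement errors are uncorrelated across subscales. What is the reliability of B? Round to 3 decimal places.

0.661

Var(A+B) = 2 + 2·0.63 = 3.260.
True-score variance = ρ_A + ρ_B + 2·0.63, so 0.850 = (0.85 + ρ_B + 1.26) / 3.260.
ρ_B = 0.850·3.260 − 0.85 − 1.26 = 0.661.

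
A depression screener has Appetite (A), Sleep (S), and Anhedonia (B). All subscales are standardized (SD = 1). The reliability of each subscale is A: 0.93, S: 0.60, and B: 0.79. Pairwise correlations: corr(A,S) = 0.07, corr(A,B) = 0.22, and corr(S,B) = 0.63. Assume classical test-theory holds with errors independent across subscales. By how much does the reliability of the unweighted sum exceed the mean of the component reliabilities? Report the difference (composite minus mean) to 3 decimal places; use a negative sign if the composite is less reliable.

Var(sum) = 3 + 1.84 = 4.84; true-score variance = 2.32 + 1.84 = 4.16; composite reliability = 0.8595.
Mean component reliability = 0.7733.
Difference = 0.8595 − 0.7733 = 0.086.

0.086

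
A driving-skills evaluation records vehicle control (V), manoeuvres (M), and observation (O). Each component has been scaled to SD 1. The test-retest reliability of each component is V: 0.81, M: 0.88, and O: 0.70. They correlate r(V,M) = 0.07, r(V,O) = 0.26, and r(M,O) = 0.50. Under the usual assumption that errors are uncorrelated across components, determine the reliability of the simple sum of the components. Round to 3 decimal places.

Var(V+M+O) = 3 + 2·[0.07 + 0.26 + 0.50] = 3 + 1.66 = 4.66.
Under uncorrelated errors the observed covariances equal the true-score covariances, so only the own-variance terms attenuate.
True-score variance = [0.81 + 0.88 + 0.70] + 1.66 = 2.39 + 1.66 = 4.05.
Reliability = 4.05 / 4.66 = 0.869.

0.869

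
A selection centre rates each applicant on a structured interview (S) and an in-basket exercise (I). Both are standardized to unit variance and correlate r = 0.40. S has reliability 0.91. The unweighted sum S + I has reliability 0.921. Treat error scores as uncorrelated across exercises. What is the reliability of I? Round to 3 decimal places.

0.869

Var(S+I) = 2 + 2·0.40 = 2.800.
True-score variance = ρ_S + ρ_I + 2·0.40, so 0.921 = (0.91 + ρ_I + 0.80) / 2.800.
ρ_I = 0.921·2.800 − 0.91 − 0.80 = 0.869.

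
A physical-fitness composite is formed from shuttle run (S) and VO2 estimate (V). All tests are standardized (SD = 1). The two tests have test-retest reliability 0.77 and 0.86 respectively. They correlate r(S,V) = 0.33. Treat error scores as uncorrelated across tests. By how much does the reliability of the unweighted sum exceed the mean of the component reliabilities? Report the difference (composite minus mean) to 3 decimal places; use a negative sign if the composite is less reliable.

0.046

Var(sum) = 2 + 0.66 = 2.66; true-score variance = 1.63 + 0.66 = 2.29; composite reliability = 0.8609.
Mean component reliability = 0.8150.
Difference = 0.8609 − 0.8150 = 0.046.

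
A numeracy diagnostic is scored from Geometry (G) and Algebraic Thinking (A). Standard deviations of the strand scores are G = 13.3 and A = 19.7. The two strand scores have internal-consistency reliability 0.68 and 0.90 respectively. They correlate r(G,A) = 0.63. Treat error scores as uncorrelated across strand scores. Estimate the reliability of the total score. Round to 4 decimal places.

0.8934

Var(G+A) = 13.3² + 19.7² + 2·[13.3·19.7·0.63] = 564.98 + 330.133 = 895.113.
With uncorrelated errors the cross-covariances are all true-score covariance, so they carry over unchanged; only the diagonal terms shrink to ρᵢσᵢ².
True-score variance = [13.3²·0.68 + 19.7²·0.90] + 330.133 = 469.566 + 330.133 = 799.699.
Reliability = 799.699 / 895.113 = 0.8934.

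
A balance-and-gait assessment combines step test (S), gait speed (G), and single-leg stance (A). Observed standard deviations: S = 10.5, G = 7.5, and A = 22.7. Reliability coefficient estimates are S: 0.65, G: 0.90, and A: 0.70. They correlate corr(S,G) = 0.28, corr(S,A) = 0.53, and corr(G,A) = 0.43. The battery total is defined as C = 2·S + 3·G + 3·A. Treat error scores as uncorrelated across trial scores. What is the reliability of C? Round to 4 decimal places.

0.8162

Var(C) = 2²·10.5² + 3²·7.5² + 3²·22.7² + 2·[6·10.5·7.5·0.28 + 6·10.5·22.7·0.53 + 9·7.5·22.7·0.43] = 5584.86 + 3098.24 = 8683.1.
Because errors are independent across components, Cov(Tᵢ,Tⱼ) = Cov(Xᵢ,Xⱼ); the off-diagonal part of the true-score variance is the same as above.
True-score variance = [2²·10.5²·0.65 + 3²·7.5²·0.90 + 3²·22.7²·0.70] + 3098.24 = 3988.6 + 3098.24 = 7086.84.
Reliability = 7086.84 / 8683.1 = 0.8162.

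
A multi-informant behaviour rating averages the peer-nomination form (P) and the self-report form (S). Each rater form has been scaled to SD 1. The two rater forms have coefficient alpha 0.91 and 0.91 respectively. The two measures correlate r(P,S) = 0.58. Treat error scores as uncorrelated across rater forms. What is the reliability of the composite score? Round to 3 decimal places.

Var(P+S) = 2 + 2·[0.58] = 2 + 1.16 = 3.16.
With uncorrelated errors the cross-covariances are all true-score covariance, so they carry over unchanged; only the diagonal terms shrink to ρᵢσᵢ².
True-score variance = [0.91 + 0.91] + 1.16 = 1.82 + 1.16 = 2.98.
Reliability = 2.98 / 3.16 = 0.943.

0.943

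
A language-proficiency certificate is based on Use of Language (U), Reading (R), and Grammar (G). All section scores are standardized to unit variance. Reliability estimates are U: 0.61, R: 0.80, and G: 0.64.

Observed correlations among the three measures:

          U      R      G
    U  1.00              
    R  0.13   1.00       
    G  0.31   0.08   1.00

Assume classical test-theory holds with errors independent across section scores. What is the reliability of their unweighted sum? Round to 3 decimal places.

Var(U+R+G) = 3 + 2·[0.13 + 0.31 + 0.08] = 3 + 1.04 = 4.04.
With uncorrelated errors the cross-covariances are all true-score covariance, so they carry over unchanged; only the diagonal terms shrink to ρᵢσᵢ².
True-score variance = [0.61 + 0.80 + 0.64] + 1.04 = 2.05 + 1.04 = 3.09.
Reliability = 3.09 / 4.04 = 0.765.

0.765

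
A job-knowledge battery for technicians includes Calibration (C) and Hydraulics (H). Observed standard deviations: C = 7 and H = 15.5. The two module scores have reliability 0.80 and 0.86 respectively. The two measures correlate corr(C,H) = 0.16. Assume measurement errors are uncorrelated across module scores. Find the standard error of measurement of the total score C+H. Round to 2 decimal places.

Var(total) = 289.25 + 34.72 = 323.97.
True-score variance = 245.815 + 34.72 = 280.535, so reliability = 0.8659.
Error variance = 323.97 − 280.535 = 43.435; SEM = √43.435 = 6.59.

6.59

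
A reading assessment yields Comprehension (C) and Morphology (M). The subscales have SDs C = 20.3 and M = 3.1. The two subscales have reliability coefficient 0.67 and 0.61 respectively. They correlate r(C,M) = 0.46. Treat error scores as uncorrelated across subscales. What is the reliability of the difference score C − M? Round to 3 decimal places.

0.616

Var(C−M) = 20.3² + 3.1² − 2·20.3·3.1·0.46 = 421.7 − 57.8956 = 363.804.
With uncorrelated errors the cross-covariances are all true-score covariance, so they carry over unchanged; only the diagonal terms shrink to ρᵢσᵢ².
True-score variance = [20.3²·0.67 + 3.1²·0.61] − 57.8956 = 281.962 − 57.8956 = 224.067.
Reliability = 224.067 / 363.804 = 0.616.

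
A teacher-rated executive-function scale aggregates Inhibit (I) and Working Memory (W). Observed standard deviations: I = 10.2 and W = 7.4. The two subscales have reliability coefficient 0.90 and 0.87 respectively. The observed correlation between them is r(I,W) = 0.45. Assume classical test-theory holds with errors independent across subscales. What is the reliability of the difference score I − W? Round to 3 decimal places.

0.807

Var(I−W) = 10.2² + 7.4² − 2·10.2·7.4·0.45 = 158.8 − 67.932 = 90.868.
Because errors are independent across components, Cov(Tᵢ,Tⱼ) = Cov(Xᵢ,Xⱼ); the off-diagonal part of the true-score variance is the same as above.
True-score variance = [10.2²·0.90 + 7.4²·0.87] − 67.932 = 141.277 − 67.932 = 73.3452.
Reliability = 73.3452 / 90.868 = 0.807.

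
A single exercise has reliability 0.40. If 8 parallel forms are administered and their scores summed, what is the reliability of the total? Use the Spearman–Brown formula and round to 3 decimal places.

0.842

ρ_k = kρ / (1 + (k−1)ρ) = 8·0.40 / (1 + 7·0.40) = 3.200 / 3.800 = 0.842.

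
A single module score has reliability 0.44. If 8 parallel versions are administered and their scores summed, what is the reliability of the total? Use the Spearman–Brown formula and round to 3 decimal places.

0.863

ρ_k = kρ / (1 + (k−1)ρ) = 8·0.44 / (1 + 7·0.44) = 3.520 / 4.080 = 0.863.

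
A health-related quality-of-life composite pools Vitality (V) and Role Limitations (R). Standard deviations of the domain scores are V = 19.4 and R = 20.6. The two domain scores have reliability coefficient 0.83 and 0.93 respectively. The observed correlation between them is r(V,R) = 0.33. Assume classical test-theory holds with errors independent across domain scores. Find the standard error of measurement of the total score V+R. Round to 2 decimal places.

9.68

Var(total) = 800.72 + 263.762 = 1064.48.
True-score variance = 707.034 + 263.762 = 970.796, so reliability = 0.9120.
Error variance = 1064.48 − 970.796 = 93.6864; SEM = √93.6864 = 9.68.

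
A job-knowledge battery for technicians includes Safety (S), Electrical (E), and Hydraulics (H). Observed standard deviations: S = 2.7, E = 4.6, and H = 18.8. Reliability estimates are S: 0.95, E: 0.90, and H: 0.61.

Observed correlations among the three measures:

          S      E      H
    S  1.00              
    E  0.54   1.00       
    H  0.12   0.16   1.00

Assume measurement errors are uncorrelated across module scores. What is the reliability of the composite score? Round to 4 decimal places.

0.6775

Var(S+E+H) = 2.7² + 4.6² + 18.8² + 2·[2.7·4.6·0.54 + 2.7·18.8·0.12 + 4.6·18.8·0.16] = 381.89 + 53.2696 = 435.16.
Under uncorrelated errors the observed covariances equal the true-score covariances, so only the own-variance terms attenuate.
True-score variance = [2.7²·0.95 + 4.6²·0.90 + 18.8²·0.61] + 53.2696 = 241.568 + 53.2696 = 294.838.
Reliability = 294.838 / 435.16 = 0.6775.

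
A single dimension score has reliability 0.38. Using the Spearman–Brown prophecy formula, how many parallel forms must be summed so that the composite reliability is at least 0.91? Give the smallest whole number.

17

k ≥ ρ*(1−ρ₁)/(ρ₁(1−ρ*)) = 0.91·0.62 / (0.38·0.09) = 16.497.
Smallest integer k = 17.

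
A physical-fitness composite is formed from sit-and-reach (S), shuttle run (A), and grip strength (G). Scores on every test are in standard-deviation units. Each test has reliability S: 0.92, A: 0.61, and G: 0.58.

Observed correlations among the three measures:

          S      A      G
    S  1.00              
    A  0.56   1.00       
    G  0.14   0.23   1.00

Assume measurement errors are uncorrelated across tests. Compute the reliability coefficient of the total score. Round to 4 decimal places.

0.8169

Var(S+A+G) = 3 + 2·[0.56 + 0.14 + 0.23] = 3 + 1.86 = 4.86.
With uncorrelated errors the cross-covariances are all true-score covariance, so they carry over unchanged; only the diagonal terms shrink to ρᵢσᵢ².
True-score variance = [0.92 + 0.61 + 0.58] + 1.86 = 2.11 + 1.86 = 3.97.
Reliability = 3.97 / 4.86 = 0.8169.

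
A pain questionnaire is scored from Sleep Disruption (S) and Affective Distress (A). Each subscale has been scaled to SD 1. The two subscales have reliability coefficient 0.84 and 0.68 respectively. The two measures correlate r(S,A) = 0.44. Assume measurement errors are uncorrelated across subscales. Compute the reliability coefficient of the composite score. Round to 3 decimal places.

0.833

Var(S+A) = 2 + 2·[0.44] = 2 + 0.88 = 2.88.
With uncorrelated errors the cross-covariances are all true-score covariance, so they carry over unchanged; only the diagonal terms shrink to ρᵢσᵢ².
True-score variance = [0.84 + 0.68] + 0.88 = 1.52 + 0.88 = 2.4.
Reliability = 2.4 / 2.88 = 0.833.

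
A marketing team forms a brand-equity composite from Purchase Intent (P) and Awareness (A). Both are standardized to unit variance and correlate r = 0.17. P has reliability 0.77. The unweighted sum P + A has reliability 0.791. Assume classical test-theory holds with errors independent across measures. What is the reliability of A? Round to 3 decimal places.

0.741

Var(P+A) = 2 + 2·0.17 = 2.340.
True-score variance = ρ_P + ρ_A + 2·0.17, so 0.791 = (0.77 + ρ_A + 0.34) / 2.340.
ρ_A = 0.791·2.340 − 0.77 − 0.34 = 0.741.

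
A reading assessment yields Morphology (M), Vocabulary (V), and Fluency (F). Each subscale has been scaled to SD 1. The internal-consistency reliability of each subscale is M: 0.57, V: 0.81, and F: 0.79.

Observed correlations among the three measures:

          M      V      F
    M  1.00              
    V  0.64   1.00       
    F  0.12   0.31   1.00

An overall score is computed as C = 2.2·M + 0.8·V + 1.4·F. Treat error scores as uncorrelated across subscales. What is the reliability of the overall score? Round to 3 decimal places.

0.765

Var(C) = 2.2² + 0.8² + 1.4² + 2·[1.76·0.64 + 3.08·0.12 + 1.12·0.31] = 7.44 + 3.6864 = 11.1264.
With uncorrelated errors the cross-covariances are all true-score covariance, so they carry over unchanged; only the diagonal terms shrink to ρᵢσᵢ².
True-score variance = [2.2²·0.57 + 0.8²·0.81 + 1.4²·0.79] + 3.6864 = 4.8256 + 3.6864 = 8.512.
Reliability = 8.512 / 11.1264 = 0.765.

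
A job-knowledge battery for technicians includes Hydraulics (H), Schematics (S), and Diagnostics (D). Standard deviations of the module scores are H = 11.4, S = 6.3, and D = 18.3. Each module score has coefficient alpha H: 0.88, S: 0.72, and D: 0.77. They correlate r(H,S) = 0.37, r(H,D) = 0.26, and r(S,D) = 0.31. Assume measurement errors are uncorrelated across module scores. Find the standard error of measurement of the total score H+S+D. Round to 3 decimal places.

10.185

Var(total) = 504.54 + 233.109 = 737.649.
True-score variance = 400.807 + 233.109 = 633.916, so reliability = 0.8594.
Error variance = 737.649 − 633.916 = 103.733; SEM = √103.733 = 10.185.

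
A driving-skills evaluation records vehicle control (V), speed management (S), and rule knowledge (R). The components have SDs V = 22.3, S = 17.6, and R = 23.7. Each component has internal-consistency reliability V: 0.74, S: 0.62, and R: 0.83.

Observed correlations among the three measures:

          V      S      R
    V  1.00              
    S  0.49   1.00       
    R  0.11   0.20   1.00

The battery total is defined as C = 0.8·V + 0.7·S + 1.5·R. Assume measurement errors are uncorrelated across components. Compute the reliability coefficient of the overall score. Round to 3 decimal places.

0.843

Var(C) = 0.8²·22.3² + 0.7²·17.6² + 1.5²·23.7² + 2·[0.56·22.3·17.6·0.49 + 1.2·22.3·23.7·0.11 + 1.05·17.6·23.7·0.20] = 1733.85 + 530.11 = 2263.96.
Under uncorrelated errors the observed covariances equal the true-score covariances, so only the own-variance terms attenuate.
True-score variance = [0.8²·22.3²·0.74 + 0.7²·17.6²·0.62 + 1.5²·23.7²·0.83] + 530.11 = 1378.58 + 530.11 = 1908.69.
Reliability = 1908.69 / 2263.96 = 0.843.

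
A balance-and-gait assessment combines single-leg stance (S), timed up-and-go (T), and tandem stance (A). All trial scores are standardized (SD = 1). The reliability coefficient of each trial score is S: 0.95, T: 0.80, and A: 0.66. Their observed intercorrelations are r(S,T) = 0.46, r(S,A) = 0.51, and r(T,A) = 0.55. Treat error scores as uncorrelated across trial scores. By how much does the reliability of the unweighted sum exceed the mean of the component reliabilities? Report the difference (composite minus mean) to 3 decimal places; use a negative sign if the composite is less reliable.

Var(sum) = 3 + 3.04 = 6.04; true-score variance = 2.41 + 3.04 = 5.45; composite reliability = 0.9023.
Mean component reliability = 0.8033.
Difference = 0.9023 − 0.8033 = 0.099.

0.099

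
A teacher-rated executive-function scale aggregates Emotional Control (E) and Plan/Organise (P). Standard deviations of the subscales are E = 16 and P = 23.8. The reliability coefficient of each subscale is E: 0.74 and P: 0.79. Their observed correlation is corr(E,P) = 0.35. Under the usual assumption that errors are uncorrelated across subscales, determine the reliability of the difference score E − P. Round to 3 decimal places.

0.666

Var(E−P) = 16² + 23.8² − 2·16·23.8·0.35 = 822.44 − 266.56 = 555.88.
Because errors are independent across components, Cov(Tᵢ,Tⱼ) = Cov(Xᵢ,Xⱼ); the off-diagonal part of the true-score variance is the same as above.
True-score variance = [16²·0.74 + 23.8²·0.79] − 266.56 = 636.928 − 266.56 = 370.368.
Reliability = 370.368 / 555.88 = 0.666.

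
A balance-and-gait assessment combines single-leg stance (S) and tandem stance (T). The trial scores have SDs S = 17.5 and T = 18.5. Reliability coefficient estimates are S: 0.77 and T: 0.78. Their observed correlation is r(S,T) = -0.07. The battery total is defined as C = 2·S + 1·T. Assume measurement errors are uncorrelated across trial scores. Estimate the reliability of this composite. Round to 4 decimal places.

Var(C) = 2²·17.5² + 18.5² + 2·[2·17.5·18.5·(-0.07)] = 1567.25 − 90.65 = 1476.6.
Under uncorrelated errors the observed covariances equal the true-score covariances, so only the own-variance terms attenuate.
True-score variance = [2²·17.5²·0.77 + 18.5²·0.78] − 90.65 = 1210.2 − 90.65 = 1119.55.
Reliability = 1119.55 / 1476.6 = 0.7582.

0.7582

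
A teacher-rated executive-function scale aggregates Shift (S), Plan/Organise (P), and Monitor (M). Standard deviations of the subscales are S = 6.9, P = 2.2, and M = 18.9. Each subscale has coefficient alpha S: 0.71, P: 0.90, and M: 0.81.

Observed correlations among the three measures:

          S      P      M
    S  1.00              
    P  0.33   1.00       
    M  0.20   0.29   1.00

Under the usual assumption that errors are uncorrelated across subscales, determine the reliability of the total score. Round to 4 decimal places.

0.8343

Var(S+P+M) = 6.9² + 2.2² + 18.9² + 2·[6.9·2.2·0.33 + 6.9·18.9·0.20 + 2.2·18.9·0.29] = 409.66 + 86.2992 = 495.959.
Because errors are independent across components, Cov(Tᵢ,Tⱼ) = Cov(Xᵢ,Xⱼ); the off-diagonal part of the true-score variance is the same as above.
True-score variance = [6.9²·0.71 + 2.2²·0.90 + 18.9²·0.81] + 86.2992 = 327.499 + 86.2992 = 413.798.
Reliability = 413.798 / 495.959 = 0.8343.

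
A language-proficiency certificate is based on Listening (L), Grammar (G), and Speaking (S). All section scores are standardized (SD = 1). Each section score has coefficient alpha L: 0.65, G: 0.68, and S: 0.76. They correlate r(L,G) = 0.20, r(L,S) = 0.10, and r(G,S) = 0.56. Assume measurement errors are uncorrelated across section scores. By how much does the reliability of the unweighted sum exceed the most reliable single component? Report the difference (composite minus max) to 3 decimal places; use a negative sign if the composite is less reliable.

Var(sum) = 3 + 1.72 = 4.72; true-score variance = 2.09 + 1.72 = 3.81; composite reliability = 0.8072.
Max component reliability = 0.7600.
Difference = 0.8072 − 0.7600 = 0.047.

0.047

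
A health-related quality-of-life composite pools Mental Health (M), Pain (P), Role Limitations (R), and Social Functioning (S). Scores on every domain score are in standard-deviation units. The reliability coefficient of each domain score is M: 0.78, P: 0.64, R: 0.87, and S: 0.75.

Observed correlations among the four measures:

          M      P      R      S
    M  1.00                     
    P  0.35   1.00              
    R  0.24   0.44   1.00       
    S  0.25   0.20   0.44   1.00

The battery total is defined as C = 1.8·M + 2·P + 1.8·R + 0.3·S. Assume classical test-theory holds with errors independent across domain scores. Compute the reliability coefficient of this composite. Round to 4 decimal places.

Var(C) = 1.8² + 2² + 1.8² + 0.3² + 2·[3.6·0.35 + 3.24·0.24 + 0.54·0.25 + 3.6·0.44 + 0.6·0.20 + 0.54·0.44] = 10.57 + 8.2284 = 18.7984.
With uncorrelated errors the cross-covariances are all true-score covariance, so they carry over unchanged; only the diagonal terms shrink to ρᵢσᵢ².
True-score variance = [1.8²·0.78 + 2²·0.64 + 1.8²·0.87 + 0.3²·0.75] + 8.2284 = 7.9735 + 8.2284 = 16.2019.
Reliability = 16.2019 / 18.7984 = 0.8619.

0.8619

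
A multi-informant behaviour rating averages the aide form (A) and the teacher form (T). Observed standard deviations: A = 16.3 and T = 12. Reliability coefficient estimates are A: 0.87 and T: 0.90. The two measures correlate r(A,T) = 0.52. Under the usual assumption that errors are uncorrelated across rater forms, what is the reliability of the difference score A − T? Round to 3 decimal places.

0.763

Var(A−T) = 16.3² + 12² − 2·16.3·12·0.52 = 409.69 − 203.424 = 206.266.
Under uncorrelated errors the observed covariances equal the true-score covariances, so only the own-variance terms attenuate.
True-score variance = [16.3²·0.87 + 12²·0.90] − 203.424 = 360.75 − 203.424 = 157.326.
Reliability = 157.326 / 206.266 = 0.763.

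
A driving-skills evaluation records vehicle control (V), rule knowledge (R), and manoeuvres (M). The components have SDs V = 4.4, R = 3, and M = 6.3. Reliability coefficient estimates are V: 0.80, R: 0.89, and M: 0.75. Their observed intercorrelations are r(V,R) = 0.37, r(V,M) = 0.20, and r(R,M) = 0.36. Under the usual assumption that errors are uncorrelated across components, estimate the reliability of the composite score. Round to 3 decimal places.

0.856

Var(V+R+M) = 4.4² + 3² + 6.3² + 2·[4.4·3·0.37 + 4.4·6.3·0.20 + 3·6.3·0.36] = 68.05 + 34.464 = 102.514.
Under uncorrelated errors the observed covariances equal the true-score covariances, so only the own-variance terms attenuate.
True-score variance = [4.4²·0.80 + 3²·0.89 + 6.3²·0.75] + 34.464 = 53.2655 + 34.464 = 87.7295.
Reliability = 87.7295 / 102.514 = 0.856.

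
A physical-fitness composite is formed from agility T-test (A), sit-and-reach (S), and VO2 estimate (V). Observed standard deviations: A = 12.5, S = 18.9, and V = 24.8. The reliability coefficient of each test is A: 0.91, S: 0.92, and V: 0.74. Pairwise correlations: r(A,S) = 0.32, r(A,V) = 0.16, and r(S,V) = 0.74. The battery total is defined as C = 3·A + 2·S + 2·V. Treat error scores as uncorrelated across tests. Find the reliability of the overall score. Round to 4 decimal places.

Var(C) = 3²·12.5² + 2²·18.9² + 2²·24.8² + 2·[6·12.5·18.9·0.32 + 6·12.5·24.8·0.16 + 4·18.9·24.8·0.74] = 5295.25 + 4277.22 = 9572.47.
With uncorrelated errors the cross-covariances are all true-score covariance, so they carry over unchanged; only the diagonal terms shrink to ρᵢσᵢ².
True-score variance = [3²·12.5²·0.91 + 2²·18.9²·0.92 + 2²·24.8²·0.74] + 4277.22 = 4414.74 + 4277.22 = 8691.96.
Reliability = 8691.96 / 9572.47 = 0.9080.

0.9080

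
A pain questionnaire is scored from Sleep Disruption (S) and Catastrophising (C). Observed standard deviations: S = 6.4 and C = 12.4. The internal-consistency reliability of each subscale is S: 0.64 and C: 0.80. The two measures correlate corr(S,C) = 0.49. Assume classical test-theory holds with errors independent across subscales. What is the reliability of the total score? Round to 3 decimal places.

Var(S+C) = 6.4² + 12.4² + 2·[6.4·12.4·0.49] = 194.72 + 77.7728 = 272.493.
Under uncorrelated errors the observed covariances equal the true-score covariances, so only the own-variance terms attenuate.
True-score variance = [6.4²·0.64 + 12.4²·0.80] + 77.7728 = 149.222 + 77.7728 = 226.995.
Reliability = 226.995 / 272.493 = 0.833.

0.833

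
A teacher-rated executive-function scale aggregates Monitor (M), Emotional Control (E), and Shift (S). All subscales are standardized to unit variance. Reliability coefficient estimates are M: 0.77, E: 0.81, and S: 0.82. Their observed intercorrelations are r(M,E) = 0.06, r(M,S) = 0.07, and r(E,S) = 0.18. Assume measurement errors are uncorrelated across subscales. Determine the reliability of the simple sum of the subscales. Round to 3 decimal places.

0.834

Var(M+E+S) = 3 + 2·[0.06 + 0.07 + 0.18] = 3 + 0.62 = 3.62.
Under uncorrelated errors the observed covariances equal the true-score covariances, so only the own-variance terms attenuate.
True-score variance = [0.77 + 0.81 + 0.82] + 0.62 = 2.4 + 0.62 = 3.02.
Reliability = 3.02 / 3.62 = 0.834.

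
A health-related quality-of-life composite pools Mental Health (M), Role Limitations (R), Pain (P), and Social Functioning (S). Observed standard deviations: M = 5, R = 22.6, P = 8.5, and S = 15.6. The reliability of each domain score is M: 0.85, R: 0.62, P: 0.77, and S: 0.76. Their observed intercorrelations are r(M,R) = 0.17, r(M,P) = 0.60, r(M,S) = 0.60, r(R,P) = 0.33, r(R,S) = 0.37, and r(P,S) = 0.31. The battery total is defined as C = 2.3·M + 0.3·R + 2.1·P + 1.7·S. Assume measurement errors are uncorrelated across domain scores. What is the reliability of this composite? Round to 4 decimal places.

Var(C) = 2.3²·5² + 0.3²·22.6² + 2.1²·8.5² + 1.7²·15.6² + 2·[0.69·5·22.6·0.17 + 4.83·5·8.5·0.60 + 3.91·5·15.6·0.60 + 0.63·22.6·8.5·0.33 + 0.51·22.6·15.6·0.37 + 3.57·8.5·15.6·0.31] = 1200.15 + 1145.24 = 2345.4.
Under uncorrelated errors the observed covariances equal the true-score covariances, so only the own-variance terms attenuate.
True-score variance = [2.3²·5²·0.85 + 0.3²·22.6²·0.62 + 2.1²·8.5²·0.77 + 1.7²·15.6²·0.76] + 1145.24 = 920.768 + 1145.24 = 2066.01.
Reliability = 2066.01 / 2345.4 = 0.8809.

0.8809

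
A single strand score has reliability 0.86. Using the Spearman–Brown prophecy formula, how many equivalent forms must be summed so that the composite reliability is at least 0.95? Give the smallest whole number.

k ≥ ρ*(1−ρ₁)/(ρ₁(1−ρ*)) = 0.95·0.14 / (0.86·0.05) = 3.093.
Smallest integer k = 4.

4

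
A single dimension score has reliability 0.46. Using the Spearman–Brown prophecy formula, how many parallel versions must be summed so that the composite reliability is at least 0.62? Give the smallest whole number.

2

k ≥ ρ*(1−ρ₁)/(ρ₁(1−ρ*)) = 0.62·0.54 / (0.46·0.38) = 1.915.
Smallest integer k = 2.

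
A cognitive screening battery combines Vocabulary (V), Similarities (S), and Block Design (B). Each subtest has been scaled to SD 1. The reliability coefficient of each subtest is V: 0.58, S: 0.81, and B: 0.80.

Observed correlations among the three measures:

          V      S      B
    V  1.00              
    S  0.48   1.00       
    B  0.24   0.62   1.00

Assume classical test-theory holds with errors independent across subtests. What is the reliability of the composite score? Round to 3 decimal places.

Var(V+S+B) = 3 + 2·[0.48 + 0.24 + 0.62] = 3 + 2.68 = 5.68.
Under uncorrelated errors the observed covariances equal the true-score covariances, so only the own-variance terms attenuate.
True-score variance = [0.58 + 0.81 + 0.80] + 2.68 = 2.19 + 2.68 = 4.87.
Reliability = 4.87 / 5.68 = 0.857.

0.857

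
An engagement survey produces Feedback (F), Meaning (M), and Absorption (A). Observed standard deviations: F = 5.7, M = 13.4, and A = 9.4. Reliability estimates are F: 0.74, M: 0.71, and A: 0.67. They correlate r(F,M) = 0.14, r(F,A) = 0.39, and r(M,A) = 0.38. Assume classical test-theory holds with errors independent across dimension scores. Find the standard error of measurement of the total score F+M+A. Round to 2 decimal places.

9.47

Var(total) = 300.41 + 158.908 = 459.318.
True-score variance = 210.731 + 158.908 = 369.64, so reliability = 0.8048.
Error variance = 459.318 − 369.64 = 89.6786; SEM = √89.6786 = 9.47.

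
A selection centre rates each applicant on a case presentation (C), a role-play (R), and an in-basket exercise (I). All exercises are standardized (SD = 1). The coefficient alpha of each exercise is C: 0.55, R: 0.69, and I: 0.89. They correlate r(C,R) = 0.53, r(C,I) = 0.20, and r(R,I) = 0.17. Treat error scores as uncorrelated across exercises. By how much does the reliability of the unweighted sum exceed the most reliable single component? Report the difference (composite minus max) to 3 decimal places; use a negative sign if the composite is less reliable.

Var(sum) = 3 + 1.8 = 4.8; true-score variance = 2.13 + 1.8 = 3.93; composite reliability = 0.8187.
Max component reliability = 0.8900.
Difference = 0.8187 − 0.8900 = -0.071.

-0.071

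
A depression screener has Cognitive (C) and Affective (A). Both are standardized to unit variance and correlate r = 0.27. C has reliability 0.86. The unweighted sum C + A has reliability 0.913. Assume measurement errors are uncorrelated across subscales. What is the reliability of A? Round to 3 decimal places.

Var(C+A) = 2 + 2·0.27 = 2.540.
True-score variance = ρ_C + ρ_A + 2·0.27, so 0.913 = (0.86 + ρ_A + 0.54) / 2.540.
ρ_A = 0.913·2.540 − 0.86 − 0.54 = 0.919.

0.919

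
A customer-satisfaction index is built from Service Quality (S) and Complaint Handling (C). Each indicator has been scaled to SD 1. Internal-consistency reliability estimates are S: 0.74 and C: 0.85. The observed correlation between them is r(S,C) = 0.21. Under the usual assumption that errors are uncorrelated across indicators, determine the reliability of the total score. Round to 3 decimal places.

0.831

Var(S+C) = 2 + 2·[0.21] = 2 + 0.42 = 2.42.
Under uncorrelated errors the observed covariances equal the true-score covariances, so only the own-variance terms attenuate.
True-score variance = [0.74 + 0.85] + 0.42 = 1.59 + 0.42 = 2.01.
Reliability = 2.01 / 2.42 = 0.831.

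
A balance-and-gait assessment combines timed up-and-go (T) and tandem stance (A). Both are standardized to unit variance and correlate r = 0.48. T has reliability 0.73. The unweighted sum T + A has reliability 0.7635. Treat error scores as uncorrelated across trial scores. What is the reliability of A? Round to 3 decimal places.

Var(T+A) = 2 + 2·0.48 = 2.960.
True-score variance = ρ_T + ρ_A + 2·0.48, so 0.7635 = (0.73 + ρ_A + 0.96) / 2.960.
ρ_A = 0.7635·2.960 − 0.73 − 0.96 = 0.570.

0.570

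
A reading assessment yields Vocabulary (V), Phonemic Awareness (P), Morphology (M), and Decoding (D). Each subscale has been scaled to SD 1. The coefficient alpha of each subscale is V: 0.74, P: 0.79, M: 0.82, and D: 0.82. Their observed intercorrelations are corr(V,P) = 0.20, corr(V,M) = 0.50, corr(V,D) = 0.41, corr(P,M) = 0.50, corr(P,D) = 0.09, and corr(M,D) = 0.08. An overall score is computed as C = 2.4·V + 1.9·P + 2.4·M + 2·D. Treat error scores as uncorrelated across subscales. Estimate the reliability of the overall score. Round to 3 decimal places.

Var(C) = 2.4² + 1.9² + 2.4² + 2² + 2·[4.56·0.20 + 5.76·0.50 + 4.8·0.41 + 4.56·0.50 + 3.8·0.09 + 4.8·0.08] = 19.13 + 17.532 = 36.662.
With uncorrelated errors the cross-covariances are all true-score covariance, so they carry over unchanged; only the diagonal terms shrink to ρᵢσᵢ².
True-score variance = [2.4²·0.74 + 1.9²·0.79 + 2.4²·0.82 + 2²·0.82] + 17.532 = 15.1175 + 17.532 = 32.6495.
Reliability = 32.6495 / 36.662 = 0.891.

0.891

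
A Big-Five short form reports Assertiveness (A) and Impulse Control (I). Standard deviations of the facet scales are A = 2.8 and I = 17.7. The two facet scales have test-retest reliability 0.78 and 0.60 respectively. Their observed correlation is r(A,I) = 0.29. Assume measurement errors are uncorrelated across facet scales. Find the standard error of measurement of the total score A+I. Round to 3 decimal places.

Var(total) = 321.13 + 28.7448 = 349.875.
True-score variance = 194.089 + 28.7448 = 222.834, so reliability = 0.6369.
Error variance = 349.875 − 222.834 = 127.041; SEM = √127.041 = 11.271.

11.271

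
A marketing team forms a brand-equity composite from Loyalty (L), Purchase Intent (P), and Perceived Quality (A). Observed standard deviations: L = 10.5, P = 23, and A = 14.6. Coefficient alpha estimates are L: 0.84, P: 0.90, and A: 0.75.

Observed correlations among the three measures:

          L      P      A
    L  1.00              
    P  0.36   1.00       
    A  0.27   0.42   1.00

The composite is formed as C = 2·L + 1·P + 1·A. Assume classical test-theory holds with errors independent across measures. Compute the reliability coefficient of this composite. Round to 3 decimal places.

0.911

Var(C) = 2²·10.5² + 23² + 14.6² + 2·[2·10.5·23·0.36 + 2·10.5·14.6·0.27 + 23·14.6·0.42] = 1183.16 + 795.396 = 1978.56.
Under uncorrelated errors the observed covariances equal the true-score covariances, so only the own-variance terms attenuate.
True-score variance = [2²·10.5²·0.84 + 23²·0.90 + 14.6²·0.75] + 795.396 = 1006.41 + 795.396 = 1801.81.
Reliability = 1801.81 / 1978.56 = 0.911.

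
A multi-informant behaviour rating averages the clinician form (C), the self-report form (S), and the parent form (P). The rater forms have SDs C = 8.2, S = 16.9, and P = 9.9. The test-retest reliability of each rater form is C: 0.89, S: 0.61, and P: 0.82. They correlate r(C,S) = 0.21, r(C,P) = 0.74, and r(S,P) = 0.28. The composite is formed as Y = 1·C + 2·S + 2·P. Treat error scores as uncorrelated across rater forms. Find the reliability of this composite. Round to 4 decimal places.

0.7756

Var(Y) = 8.2² + 2²·16.9² + 2²·9.9² + 2·[2·8.2·16.9·0.21 + 2·8.2·9.9·0.74 + 4·16.9·9.9·0.28] = 1601.72 + 731.474 = 2333.19.
With uncorrelated errors the cross-covariances are all true-score covariance, so they carry over unchanged; only the diagonal terms shrink to ρᵢσᵢ².
True-score variance = [8.2²·0.89 + 2²·16.9²·0.61 + 2²·9.9²·0.82] + 731.474 = 1078.2 + 731.474 = 1809.68.
Reliability = 1809.68 / 2333.19 = 0.7756.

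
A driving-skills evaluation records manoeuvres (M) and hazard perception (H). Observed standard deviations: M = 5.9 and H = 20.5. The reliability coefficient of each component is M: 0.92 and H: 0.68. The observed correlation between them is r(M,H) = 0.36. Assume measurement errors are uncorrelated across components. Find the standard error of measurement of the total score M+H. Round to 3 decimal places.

11.716

Var(total) = 455.06 + 87.084 = 542.144.
True-score variance = 317.795 + 87.084 = 404.879, so reliability = 0.7468.
Error variance = 542.144 − 404.879 = 137.265; SEM = √137.265 = 11.716.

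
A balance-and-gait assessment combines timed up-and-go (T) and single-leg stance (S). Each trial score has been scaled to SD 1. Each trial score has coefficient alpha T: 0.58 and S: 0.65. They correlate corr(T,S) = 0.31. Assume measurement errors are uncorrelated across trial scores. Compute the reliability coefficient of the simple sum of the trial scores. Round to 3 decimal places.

0.706

Var(T+S) = 2 + 2·[0.31] = 2 + 0.62 = 2.62.
Under uncorrelated errors the observed covariances equal the true-score covariances, so only the own-variance terms attenuate.
True-score variance = [0.58 + 0.65] + 0.62 = 1.23 + 0.62 = 1.85.
Reliability = 1.85 / 2.62 = 0.706.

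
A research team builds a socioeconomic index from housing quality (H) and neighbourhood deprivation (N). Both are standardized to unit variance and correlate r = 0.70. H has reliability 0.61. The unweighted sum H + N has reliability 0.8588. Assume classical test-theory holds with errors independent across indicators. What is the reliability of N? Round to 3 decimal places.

Var(H+N) = 2 + 2·0.70 = 3.400.
True-score variance = ρ_H + ρ_N + 2·0.70, so 0.8588 = (0.61 + ρ_N + 1.40) / 3.400.
ρ_N = 0.8588·3.400 − 0.61 − 1.40 = 0.910.

0.910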